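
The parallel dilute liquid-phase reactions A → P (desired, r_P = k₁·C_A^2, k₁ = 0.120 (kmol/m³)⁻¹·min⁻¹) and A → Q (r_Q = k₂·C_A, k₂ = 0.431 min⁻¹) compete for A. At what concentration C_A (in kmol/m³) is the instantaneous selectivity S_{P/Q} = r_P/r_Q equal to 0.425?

S_{P/Q} = (k₁/k₂)·C_A ⇒ C_A = S·k₂/k₁.
= 0.425×0.431/0.120 = 1.53 kmol/m³.

1.53 kmol/m³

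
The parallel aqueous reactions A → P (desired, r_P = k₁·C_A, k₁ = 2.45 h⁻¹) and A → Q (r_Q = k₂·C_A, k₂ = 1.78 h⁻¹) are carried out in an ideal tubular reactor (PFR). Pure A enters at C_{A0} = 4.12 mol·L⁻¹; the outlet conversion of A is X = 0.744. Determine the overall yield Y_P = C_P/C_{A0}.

C_A = C_{A0}(1−X) = 1.055 mol·L⁻¹.
Both paths are first order in A, so the instantaneous fraction to P is constant: dC_P/d(−C_A) = k₁/(k₁+k₂) = 0.5792.
C_P = 0.5792·(C_{A0}−C_A) = 0.5792×3.065 = 1.78 mol·L⁻¹.
Y_P = C_P/C_{A0} = 1.775/4.12 = 0.431.

0.431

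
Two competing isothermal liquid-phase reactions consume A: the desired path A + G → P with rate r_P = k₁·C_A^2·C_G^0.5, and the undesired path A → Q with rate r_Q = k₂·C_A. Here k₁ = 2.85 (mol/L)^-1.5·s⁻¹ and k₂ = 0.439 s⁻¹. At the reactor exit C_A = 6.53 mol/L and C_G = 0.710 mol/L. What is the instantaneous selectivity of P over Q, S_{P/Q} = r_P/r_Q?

35.7

S_{P/Q} = r_P/r_Q = (k₁·C_A^2·C_G^0.5)/(k₂·C_A) = (k₁/k₂)·C_A·C_G^0.5.
= (2.85×6.530^2×0.7100^0.5) / (0.439×6.530) = 102.4/2.867 = 35.7.
Since the desired path is higher order in A, keeping C_A high (PFR or concentrated feed) favours P.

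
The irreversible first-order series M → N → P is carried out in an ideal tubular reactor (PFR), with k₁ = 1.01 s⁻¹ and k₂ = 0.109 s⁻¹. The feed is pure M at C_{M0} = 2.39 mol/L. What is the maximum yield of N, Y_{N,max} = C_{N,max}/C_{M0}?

At the optimum, C_{N,max}/C_{M0} = (k₁/k₂)^[k₂/(k₂−k₁)].
= (1.01/0.109)^(0.109/(0.109−1.01)) = (9.266)^(-0.1210) = 0.7639.

0.764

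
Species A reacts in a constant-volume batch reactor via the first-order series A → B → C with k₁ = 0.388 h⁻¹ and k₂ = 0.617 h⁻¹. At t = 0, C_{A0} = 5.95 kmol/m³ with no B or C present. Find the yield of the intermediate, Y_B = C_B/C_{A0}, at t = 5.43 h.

For first-order series with pure A initially, C_B(t) = k₁C_{A0}/(k₂−k₁)·(e^(−k₁t) − e^(−k₂t)).
e^(−k₁t) = e^(−0.388×5.43) = e^(−2.107) = 0.1216; e^(−k₂t) = e^(−3.350) = 0.03507.
C_B = 0.388×5.95/(0.617−0.388) × (0.1216−0.03507) = 10.08×0.08655 = 0.8725 kmol/m³.
Y_B = C_B/C_{A0} = 0.8725/5.95 = 0.147.

0.147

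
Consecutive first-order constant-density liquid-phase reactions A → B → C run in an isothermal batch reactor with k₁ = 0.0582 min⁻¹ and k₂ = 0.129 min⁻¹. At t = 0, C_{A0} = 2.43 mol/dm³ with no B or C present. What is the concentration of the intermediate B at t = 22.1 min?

Solving the coupled first-order balances gives C_B(t) = [k₁/(k₂−k₁)]·C_{A0}·(e^(−k₁t) − e^(−k₂t)).
e^(−k₁t) = e^(−0.0582×22.1) = e^(−1.286) = 0.2763; e^(−k₂t) = e^(−2.851) = 0.05779.
C_B = 0.0582×2.43/(0.129−0.0582) × (0.2763−0.05779) = 1.998×0.2185 = 0.4365 mol/dm³.

0.437 mol/dm³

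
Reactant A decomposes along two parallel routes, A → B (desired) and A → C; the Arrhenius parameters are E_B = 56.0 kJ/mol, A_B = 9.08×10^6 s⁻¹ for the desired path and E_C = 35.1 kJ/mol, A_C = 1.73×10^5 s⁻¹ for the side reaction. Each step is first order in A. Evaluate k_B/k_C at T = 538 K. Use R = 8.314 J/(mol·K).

0.491

With equal orders, S_{B/C} = k_B/k_C = (A_B/A_C)·exp[(E_C−E_B)/(RT)].
(E_C−E_B)/(RT) = (35.1−56.0)×10³/(8.314×538) = -20900/4473 = -4.673.
k_B/k_C = (9.08×10^6/1.73×10^5)·exp(-4.673) = 52.49 × 0.009348 = 0.491.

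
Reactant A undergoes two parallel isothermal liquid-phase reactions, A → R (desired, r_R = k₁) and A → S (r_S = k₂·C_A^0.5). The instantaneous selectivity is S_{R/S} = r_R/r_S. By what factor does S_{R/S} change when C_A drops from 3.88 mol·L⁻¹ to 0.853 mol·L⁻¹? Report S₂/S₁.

S_{R/S} = (k₁/k₂)·C_A^-0.5, so S₂/S₁ = (C_{A,2}/C_{A,1})^-0.5.
= (0.853/3.88)^(-0.5) = (0.2198)^(-0.5) = 2.13.
Selectivity toward R rises as C_A falls — low-concentration operation is favoured.

2.13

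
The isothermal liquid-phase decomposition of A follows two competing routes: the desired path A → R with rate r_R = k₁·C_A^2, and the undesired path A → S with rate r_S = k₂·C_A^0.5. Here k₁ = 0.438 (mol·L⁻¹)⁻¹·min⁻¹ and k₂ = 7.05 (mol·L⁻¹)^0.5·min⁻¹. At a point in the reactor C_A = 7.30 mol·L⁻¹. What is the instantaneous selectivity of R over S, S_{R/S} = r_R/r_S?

S_{R/S} = r_R/r_S = (k₁·C_A^2)/(k₂·C_A^0.5) = (k₁/k₂)·C_A^1.5.
= (0.438×7.300^2) / (7.05×7.300^0.5) = 23.34/19.05 = 1.23.
Since the desired path is higher order in A, keeping C_A high (PFR or concentrated feed) favours R.

1.23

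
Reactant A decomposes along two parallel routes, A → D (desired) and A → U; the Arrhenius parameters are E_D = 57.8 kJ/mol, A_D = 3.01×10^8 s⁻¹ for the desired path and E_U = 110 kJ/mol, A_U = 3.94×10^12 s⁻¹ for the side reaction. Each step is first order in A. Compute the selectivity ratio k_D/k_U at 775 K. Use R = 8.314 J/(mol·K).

0.252

Since both paths have the same order in A, the concentration cancels and S_{D/U} = k_D/k_U = (A_D/A_U)·exp[(E_U−E_D)/(RT)].
(E_U−E_D)/(RT) = (110−57.8)×10³/(8.314×775) = 52200/6443 = 8.101.
k_D/k_U = (3.01×10^8/3.94×10^12)·exp(8.101) = 7.640×10^-5 × 3299 = 0.252.
Since E_D < E_U, lowering the temperature improves selectivity toward D.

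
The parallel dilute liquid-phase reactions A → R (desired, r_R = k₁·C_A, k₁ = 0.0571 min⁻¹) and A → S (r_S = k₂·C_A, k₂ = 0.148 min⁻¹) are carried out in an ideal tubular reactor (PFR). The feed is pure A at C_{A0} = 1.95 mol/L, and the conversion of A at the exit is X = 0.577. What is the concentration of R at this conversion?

0.313 mol/L

C_A = C_{A0}(1−X) = 0.8249 mol/L.
Both paths are first order in A, so the instantaneous fraction to R is constant: dC_R/d(−C_A) = k₁/(k₁+k₂) = 0.2784.
C_R = 0.2784·(C_{A0}−C_A) = 0.2784×1.125 = 0.313 mol/L.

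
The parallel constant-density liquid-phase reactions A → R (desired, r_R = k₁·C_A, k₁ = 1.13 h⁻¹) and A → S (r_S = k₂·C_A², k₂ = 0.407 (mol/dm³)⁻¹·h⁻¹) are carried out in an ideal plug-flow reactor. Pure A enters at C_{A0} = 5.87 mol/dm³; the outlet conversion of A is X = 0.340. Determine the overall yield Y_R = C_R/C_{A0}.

0.124

C_A = C_{A0}(1−X) = 3.874 mol/dm³.
Along a PFR/batch, dC_R/dC_A = −r_R/(r_R+r_S) = −k₁/(k₁+k₂·C_A).
Integrating from C_{A0} to C_A: C_R = (1.13/0.407)·ln[(1.13+0.407·5.87)/(1.13+0.407·3.87)] = 2.776·ln(3.519/2.707) = 0.7286 mol/dm³.
Y_R = C_R/C_{A0} = 0.7286/5.87 = 0.124.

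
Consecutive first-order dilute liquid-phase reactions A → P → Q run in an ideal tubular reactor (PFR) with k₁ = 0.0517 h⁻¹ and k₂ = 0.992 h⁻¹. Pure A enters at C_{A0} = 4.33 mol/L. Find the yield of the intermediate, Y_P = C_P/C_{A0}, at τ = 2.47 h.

The intermediate concentration in a first-order A→B→C sequence is C_P = k₁C_{A0}(e^(−k₁τ) − e^(−k₂τ))/(k₂−k₁).
e^(−k₁τ) = e^(−0.0517×2.47) = e^(−0.1277) = 0.8801; e^(−k₂τ) = e^(−2.450) = 0.08627.
C_P = 0.0517×4.33/(0.992−0.0517) × (0.8801−0.08627) = 0.2381×0.7938 = 0.1890 mol/L.
Y_P = C_P/C_{A0} = 0.1890/4.33 = 0.0436.

0.0436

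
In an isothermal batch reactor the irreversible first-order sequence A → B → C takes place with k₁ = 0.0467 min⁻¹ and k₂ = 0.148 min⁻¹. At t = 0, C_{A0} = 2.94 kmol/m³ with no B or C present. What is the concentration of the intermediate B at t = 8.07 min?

0.519 kmol/m³

For first-order series with pure A initially, C_B(t) = k₁C_{A0}/(k₂−k₁)·(e^(−k₁t) − e^(−k₂t)).
e^(−k₁t) = e^(−0.0467×8.07) = e^(−0.3769) = 0.6860; e^(−k₂t) = e^(−1.194) = 0.3029.
C_B = 0.0467×2.94/(0.148−0.0467) × (0.6860−0.3029) = 1.355×0.3831 = 0.5192 kmol/m³.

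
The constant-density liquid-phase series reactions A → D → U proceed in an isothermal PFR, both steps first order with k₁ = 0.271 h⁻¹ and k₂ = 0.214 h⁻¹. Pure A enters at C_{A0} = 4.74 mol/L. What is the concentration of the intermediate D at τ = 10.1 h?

1.14 mol/L

Solving the coupled first-order balances gives C_D(τ) = [k₁/(k₂−k₁)]·C_{A0}·(e^(−k₁τ) − e^(−k₂τ)).
e^(−k₁τ) = e^(−0.271×10.1) = e^(−2.737) = 0.06476; e^(−k₂τ) = e^(−2.161) = 0.1152.
C_D = 0.271×4.74/(0.214−0.271) × (0.06476−0.1152) = (-22.54)×(-0.05041) = 1.136 mol/L.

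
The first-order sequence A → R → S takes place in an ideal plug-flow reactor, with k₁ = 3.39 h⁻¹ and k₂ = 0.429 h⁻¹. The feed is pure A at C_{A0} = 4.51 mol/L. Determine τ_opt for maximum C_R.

The intermediate peaks when r₁ = r₂, i.e. k₁e^(−k₁τ) = k₂e^(−k₂τ), giving τ_opt = ln(k₂/k₁)/(k₂−k₁).
= ln(0.429/3.39)/(0.429−3.39) = ln(0.1265)/-2.961 = -2.067/-2.961 = 0.698 h.

0.698 h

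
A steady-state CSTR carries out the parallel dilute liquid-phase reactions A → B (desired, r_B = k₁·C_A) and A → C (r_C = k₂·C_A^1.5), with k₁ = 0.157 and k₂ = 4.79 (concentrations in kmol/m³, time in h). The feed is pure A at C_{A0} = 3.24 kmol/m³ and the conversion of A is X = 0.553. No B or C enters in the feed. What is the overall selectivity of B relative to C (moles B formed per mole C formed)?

0.0272

Exit C_A = C_{A0}(1−X) = 3.24×0.447 = 1.448 kmol/m³.
A CSTR operates uniformly at the exit composition, giving r_B = 0.2274 and r_C = 8.349 (each k·C_A^n at C_A = 1.448).
Overall selectivity = C_B/C_C = r_Bτ/(r_Cτ) = r_B/r_C = 0.0272.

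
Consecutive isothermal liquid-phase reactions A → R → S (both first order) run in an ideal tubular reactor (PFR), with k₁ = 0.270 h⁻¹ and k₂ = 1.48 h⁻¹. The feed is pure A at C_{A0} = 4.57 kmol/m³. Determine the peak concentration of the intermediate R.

0.570 kmol/m³

At the optimum, C_{R,max}/C_{A0} = (k₁/k₂)^[k₂/(k₂−k₁)].
= (0.270/1.48)^(1.48/(1.48−0.270)) = (0.1824)^(1.223) = 0.1248.
C_{R,max} = 0.1248×4.57 = 0.570 kmol/m³.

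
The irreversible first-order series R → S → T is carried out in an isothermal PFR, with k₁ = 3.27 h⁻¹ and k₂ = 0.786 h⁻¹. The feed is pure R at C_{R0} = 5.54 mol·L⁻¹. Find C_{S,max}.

At the optimum, C_{S,max}/C_{R0} = (k₁/k₂)^[k₂/(k₂−k₁)].
= (3.27/0.786)^(0.786/(0.786−3.27)) = (4.160)^(-0.3164) = 0.6369.
C_{S,max} = 0.6369×5.54 = 3.53 mol·L⁻¹.

3.53 mol·L⁻¹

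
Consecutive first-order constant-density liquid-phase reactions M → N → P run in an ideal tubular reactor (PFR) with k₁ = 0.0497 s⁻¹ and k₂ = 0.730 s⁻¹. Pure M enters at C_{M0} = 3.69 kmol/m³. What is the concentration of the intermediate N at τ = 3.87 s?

Solving the coupled first-order balances gives C_N(τ) = [k₁/(k₂−k₁)]·C_{M0}·(e^(−k₁τ) − e^(−k₂τ)).
e^(−k₁τ) = e^(−0.0497×3.87) = e^(−0.1923) = 0.8250; e^(−k₂τ) = e^(−2.825) = 0.05930.
C_N = 0.0497×3.69/(0.730−0.0497) × (0.8250−0.05930) = 0.2696×0.7657 = 0.2064 kmol/m³.

0.206 kmol/m³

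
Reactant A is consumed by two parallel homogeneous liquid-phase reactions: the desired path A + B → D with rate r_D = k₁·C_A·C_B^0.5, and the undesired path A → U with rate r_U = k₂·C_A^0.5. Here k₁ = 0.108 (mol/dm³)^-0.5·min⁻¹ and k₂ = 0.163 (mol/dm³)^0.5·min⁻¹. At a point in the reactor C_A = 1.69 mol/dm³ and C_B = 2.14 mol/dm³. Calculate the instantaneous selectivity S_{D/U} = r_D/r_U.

1.26

S_{D/U} = r_D/r_U = (k₁·C_A·C_B^0.5)/(k₂·C_A^0.5) = (k₁/k₂)·C_A^0.5·C_B^0.5.
= (0.108×1.690×2.140^0.5) / (0.163×1.690^0.5) = 0.2670/0.2119 = 1.26.
Since the desired path is higher order in A, keeping C_A high (PFR or concentrated feed) favours D.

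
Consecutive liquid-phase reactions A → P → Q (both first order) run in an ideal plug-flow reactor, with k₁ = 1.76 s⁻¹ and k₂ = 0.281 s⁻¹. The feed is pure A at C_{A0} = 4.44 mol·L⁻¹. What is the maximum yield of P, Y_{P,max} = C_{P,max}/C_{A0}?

0.706

For a first-order series the maximum intermediate yield is C_{P,max}/C_{A0} = (k₁/k₂)^[k₂/(k₂−k₁)].
= (1.76/0.281)^(0.281/(0.281−1.76)) = (6.263)^(-0.1900) = 0.7057.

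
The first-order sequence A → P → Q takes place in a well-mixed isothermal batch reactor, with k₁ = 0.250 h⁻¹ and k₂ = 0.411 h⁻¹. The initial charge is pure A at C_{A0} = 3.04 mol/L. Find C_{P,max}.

0.855 mol/L

Evaluating C_P at t_opt = ln(k₂/k₁)/(k₂−k₁) gives C_{P,max}/C_{A0} = (k₁/k₂)^[k₂/(k₂−k₁)].
= (0.250/0.411)^(0.411/(0.411−0.250)) = (0.6083)^(2.553) = 0.2811.
C_{P,max} = 0.2811×3.04 = 0.855 mol/L.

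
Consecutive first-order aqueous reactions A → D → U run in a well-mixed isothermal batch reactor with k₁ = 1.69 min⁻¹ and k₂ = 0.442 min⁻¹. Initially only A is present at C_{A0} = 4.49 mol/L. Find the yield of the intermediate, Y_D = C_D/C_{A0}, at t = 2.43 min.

0.440

Solving the coupled first-order balances gives C_D(t) = [k₁/(k₂−k₁)]·C_{A0}·(e^(−k₁t) − e^(−k₂t)).
e^(−k₁t) = e^(−1.69×2.43) = e^(−4.107) = 0.01646; e^(−k₂t) = e^(−1.074) = 0.3416.
C_D = 1.69×4.49/(0.442−1.69) × (0.01646−0.3416) = (-6.080)×(-0.3252) = 1.977 mol/L.
Y_D = C_D/C_{A0} = 1.977/4.49 = 0.440.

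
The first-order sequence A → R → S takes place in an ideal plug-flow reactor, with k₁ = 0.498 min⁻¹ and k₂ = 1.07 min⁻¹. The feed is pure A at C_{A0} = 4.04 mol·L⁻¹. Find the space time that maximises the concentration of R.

The intermediate peaks when r₁ = r₂, i.e. k₁e^(−k₁τ) = k₂e^(−k₂τ), giving τ_opt = ln(k₂/k₁)/(k₂−k₁).
= ln(1.07/0.498)/(1.07−0.498) = ln(2.149)/0.5720 = 0.7648/0.5720 = 1.34 min.

1.34 min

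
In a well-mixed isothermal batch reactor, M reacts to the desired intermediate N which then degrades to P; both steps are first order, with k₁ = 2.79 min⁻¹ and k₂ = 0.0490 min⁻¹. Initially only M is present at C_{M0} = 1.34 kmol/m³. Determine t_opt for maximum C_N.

1.47 min

The intermediate peaks when r₁ = r₂, i.e. k₁e^(−k₁t) = k₂e^(−k₂t), giving t_opt = ln(k₂/k₁)/(k₂−k₁).
= ln(0.0490/2.79)/(0.0490−2.79) = ln(0.01756)/-2.741 = -4.042/-2.741 = 1.47 min.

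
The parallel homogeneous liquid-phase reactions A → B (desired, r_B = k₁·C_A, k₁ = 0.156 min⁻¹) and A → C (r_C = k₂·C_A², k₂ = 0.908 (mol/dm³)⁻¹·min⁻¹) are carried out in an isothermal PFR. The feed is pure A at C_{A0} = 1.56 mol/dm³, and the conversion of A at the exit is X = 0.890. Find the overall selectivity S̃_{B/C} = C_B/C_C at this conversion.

C_A = C_{A0}(1−X) = 0.1716 mol/dm³.
Along a PFR/batch, dC_B/dC_A = −r_B/(r_B+r_C) = −k₁/(k₁+k₂·C_A).
Integrating from C_{A0} to C_A: C_B = (0.156/0.908)·ln[(0.156+0.908·1.56)/(0.156+0.908·0.172)] = 0.1718·ln(1.572/0.3118) = 0.2780 mol/dm³.
C_C = (C_{A0}−C_A)−C_B = 1.110 mol/dm³; S̃_{B/C} = 0.2780/1.110 = 0.250.

0.250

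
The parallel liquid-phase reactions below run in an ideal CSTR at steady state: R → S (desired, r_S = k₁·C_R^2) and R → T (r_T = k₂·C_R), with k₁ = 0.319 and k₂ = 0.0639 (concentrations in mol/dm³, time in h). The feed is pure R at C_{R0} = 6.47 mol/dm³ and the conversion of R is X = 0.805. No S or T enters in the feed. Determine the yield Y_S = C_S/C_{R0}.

Exit C_R = C_{R0}(1−X) = 6.47×0.195 = 1.262 mol/dm³.
A CSTR operates uniformly at the exit composition, giving r_S = 0.5078 and r_T = 0.08062 (each k·C_R^n at C_R = 1.262).
Fraction of consumed R going to S: r_S/(r_S+r_T) = 0.8630.
C_S = 0.8630·C_{R0}·X = 0.8630×6.47×0.805 = 4.49 mol/dm³; Y_S = C_S/C_{R0} = 0.695.

0.695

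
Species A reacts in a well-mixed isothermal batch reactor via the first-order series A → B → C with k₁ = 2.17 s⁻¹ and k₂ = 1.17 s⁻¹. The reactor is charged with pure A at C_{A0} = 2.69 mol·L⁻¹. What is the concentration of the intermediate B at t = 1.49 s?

For first-order series with pure A initially, C_B(t) = k₁C_{A0}/(k₂−k₁)·(e^(−k₁t) − e^(−k₂t)).
e^(−k₁t) = e^(−2.17×1.49) = e^(−3.233) = 0.03943; e^(−k₂t) = e^(−1.743) = 0.1749.
C_B = 2.17×2.69/(1.17−2.17) × (0.03943−0.1749) = (-5.837)×(-0.1355) = 0.7910 mol·L⁻¹.

0.791 mol·L⁻¹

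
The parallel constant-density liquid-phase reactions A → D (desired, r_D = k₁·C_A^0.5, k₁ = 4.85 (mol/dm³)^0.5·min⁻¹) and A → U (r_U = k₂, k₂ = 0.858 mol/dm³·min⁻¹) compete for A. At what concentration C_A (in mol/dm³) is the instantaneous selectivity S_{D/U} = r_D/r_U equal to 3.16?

S_{D/U} = (k₁/k₂)·C_A^0.5 ⇒ C_A = (S·k₂/k₁)^(2).
= (3.16×0.858/4.85)^(2) = (0.5590)^(2) = 0.313 mol/dm³.

0.313 mol/dm³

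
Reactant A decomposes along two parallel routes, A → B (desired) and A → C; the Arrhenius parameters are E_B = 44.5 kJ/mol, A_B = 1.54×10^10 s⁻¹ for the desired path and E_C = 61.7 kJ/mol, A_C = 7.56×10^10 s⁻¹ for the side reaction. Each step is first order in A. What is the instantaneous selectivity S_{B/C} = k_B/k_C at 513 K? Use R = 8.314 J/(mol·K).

Since both paths have the same order in A, the concentration cancels and S_{B/C} = k_B/k_C = (A_B/A_C)·exp[(E_C−E_B)/(RT)].
(E_C−E_B)/(RT) = (61.7−44.5)×10³/(8.314×513) = 17200/4265 = 4.033.
k_B/k_C = (1.54×10^10/7.56×10^10)·exp(4.033) = 0.2037 × 56.42 = 11.5.

11.5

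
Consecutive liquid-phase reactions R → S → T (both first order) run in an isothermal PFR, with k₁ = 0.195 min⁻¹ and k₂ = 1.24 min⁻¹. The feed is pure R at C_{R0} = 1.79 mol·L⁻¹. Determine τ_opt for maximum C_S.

1.77 min

Setting dC_S/dτ = 0 gives τ_opt = ln(k₂/k₁)/(k₂−k₁).
= ln(1.24/0.195)/(1.24−0.195) = ln(6.359)/1.045 = 1.850/1.045 = 1.77 min.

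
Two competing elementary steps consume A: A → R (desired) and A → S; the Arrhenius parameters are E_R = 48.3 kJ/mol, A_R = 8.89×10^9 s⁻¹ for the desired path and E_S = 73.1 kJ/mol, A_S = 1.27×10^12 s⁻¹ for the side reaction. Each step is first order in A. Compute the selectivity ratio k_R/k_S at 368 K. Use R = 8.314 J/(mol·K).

Since both paths have the same order in A, the concentration cancels and S_{R/S} = k_R/k_S = (A_R/A_S)·exp[(E_S−E_R)/(RT)].
(E_S−E_R)/(RT) = (73.1−48.3)×10³/(8.314×368) = 24800/3060 = 8.106.
k_R/k_S = (8.89×10^9/1.27×10^12)·exp(8.106) = 0.007000 × 3314 = 23.2.

23.2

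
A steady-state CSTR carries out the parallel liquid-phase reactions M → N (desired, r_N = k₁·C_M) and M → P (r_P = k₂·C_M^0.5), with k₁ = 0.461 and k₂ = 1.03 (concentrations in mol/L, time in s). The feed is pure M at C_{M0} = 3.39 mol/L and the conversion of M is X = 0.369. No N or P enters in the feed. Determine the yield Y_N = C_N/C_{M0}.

0.146

Exit C_M = C_{M0}(1−X) = 3.39×0.631 = 2.139 mol/L.
A CSTR operates uniformly at the exit composition, giving r_N = 0.9861 and r_P = 1.506 (each k·C_M^n at C_M = 2.139).
Fraction of consumed M going to N: r_N/(r_N+r_P) = 0.3956.
C_N = 0.3956·C_{M0}·X = 0.3956×3.39×0.369 = 0.495 mol/L; Y_N = C_N/C_{M0} = 0.146.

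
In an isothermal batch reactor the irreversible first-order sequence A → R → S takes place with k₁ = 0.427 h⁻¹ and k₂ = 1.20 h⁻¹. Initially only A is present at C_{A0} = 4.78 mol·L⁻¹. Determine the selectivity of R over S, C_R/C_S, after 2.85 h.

0.261

Solving the coupled first-order balances gives C_R(t) = [k₁/(k₂−k₁)]·C_{A0}·(e^(−k₁t) − e^(−k₂t)).
e^(−k₁t) = e^(−0.427×2.85) = e^(−1.217) = 0.2961; e^(−k₂t) = e^(−3.420) = 0.03271.
C_R = 0.427×4.78/(1.20−0.427) × (0.2961−0.03271) = 2.640×0.2634 = 0.6955 mol·L⁻¹.
C_A = C_{A0}e^(−k₁t) = 1.416 mol·L⁻¹, so C_S = C_{A0}−C_A−C_R = 2.669 mol·L⁻¹; C_R/C_S = 0.261.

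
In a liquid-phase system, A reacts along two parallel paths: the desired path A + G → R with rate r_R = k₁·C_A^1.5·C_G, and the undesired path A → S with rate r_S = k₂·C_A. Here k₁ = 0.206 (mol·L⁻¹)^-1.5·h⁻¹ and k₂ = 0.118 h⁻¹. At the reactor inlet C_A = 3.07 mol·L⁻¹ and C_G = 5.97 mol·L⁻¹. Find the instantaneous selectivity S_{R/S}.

18.3

S_{R/S} = r_R/r_S = (k₁·C_A^1.5·C_G)/(k₂·C_A) = (k₁/k₂)·C_A^0.5·C_G.
= (0.206×3.070^1.5×5.970) / (0.118×3.070) = 6.615/0.3623 = 18.3.
Since the desired path is higher order in A, keeping C_A high (PFR or concentrated feed) favours R.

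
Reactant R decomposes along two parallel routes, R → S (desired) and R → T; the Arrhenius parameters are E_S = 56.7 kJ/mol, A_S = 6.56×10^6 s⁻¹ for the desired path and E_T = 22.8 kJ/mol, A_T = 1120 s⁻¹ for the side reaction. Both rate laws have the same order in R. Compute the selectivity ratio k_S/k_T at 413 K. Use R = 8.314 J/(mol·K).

0.302

Since both paths have the same order in R, the concentration cancels and S_{S/T} = k_S/k_T = (A_S/A_T)·exp[(E_T−E_S)/(RT)].
(E_T−E_S)/(RT) = (22.8−56.7)×10³/(8.314×413) = -33900/3434 = -9.873.
k_S/k_T = (6.56×10^6/1120)·exp(-9.873) = 5857 × 5.156×10^-5 = 0.302.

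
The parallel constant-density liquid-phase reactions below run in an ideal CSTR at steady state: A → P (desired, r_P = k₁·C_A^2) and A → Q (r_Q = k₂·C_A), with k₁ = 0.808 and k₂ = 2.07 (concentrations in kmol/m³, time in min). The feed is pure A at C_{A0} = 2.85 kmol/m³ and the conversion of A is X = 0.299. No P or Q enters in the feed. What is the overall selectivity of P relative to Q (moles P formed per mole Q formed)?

Exit C_A = C_{A0}(1−X) = 2.85×0.701 = 1.998 kmol/m³.
In a CSTR the entire volume is at exit conditions, so r_P = 0.808×1.998^2 = 3.225 and r_Q = 2.07×1.998 = 4.136.
Overall selectivity = C_P/C_Q = r_Pτ/(r_Qτ) = r_P/r_Q = 0.780.

0.780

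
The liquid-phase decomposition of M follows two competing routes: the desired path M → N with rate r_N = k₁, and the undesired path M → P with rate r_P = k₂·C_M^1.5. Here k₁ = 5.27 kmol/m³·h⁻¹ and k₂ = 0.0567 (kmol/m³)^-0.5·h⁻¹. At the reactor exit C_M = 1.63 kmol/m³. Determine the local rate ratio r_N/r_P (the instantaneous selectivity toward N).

S_{N/P} = r_N/r_P = (k₁)/(k₂·C_M^1.5) = (k₁/k₂)·C_M^-1.5.
= (5.27) / (0.0567×1.630^1.5) = 5.270/0.1180 = 44.7.
The undesired path is higher order in M, so low C_M (CSTR or dilute feed) favours N.

44.7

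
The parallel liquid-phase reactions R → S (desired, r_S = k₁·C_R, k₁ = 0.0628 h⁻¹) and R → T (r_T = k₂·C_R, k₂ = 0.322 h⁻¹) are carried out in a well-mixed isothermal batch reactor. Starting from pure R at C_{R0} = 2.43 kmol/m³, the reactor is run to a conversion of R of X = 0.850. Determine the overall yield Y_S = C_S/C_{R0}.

C_R = C_{R0}(1−X) = 0.3645 kmol/m³.
Both paths are first order in R, so the instantaneous fraction to S is constant: dC_S/d(−C_R) = k₁/(k₁+k₂) = 0.1632.
C_S = 0.1632·(C_{R0}−C_R) = 0.1632×2.066 = 0.337 kmol/m³.
Y_S = C_S/C_{R0} = 0.3371/2.43 = 0.139.

0.139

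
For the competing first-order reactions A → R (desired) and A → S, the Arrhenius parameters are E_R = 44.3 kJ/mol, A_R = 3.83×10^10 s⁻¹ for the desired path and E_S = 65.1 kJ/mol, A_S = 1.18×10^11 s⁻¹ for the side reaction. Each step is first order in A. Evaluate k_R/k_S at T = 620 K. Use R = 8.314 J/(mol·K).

Since both paths have the same order in A, the concentration cancels and S_{R/S} = k_R/k_S = (A_R/A_S)·exp[(E_S−E_R)/(RT)].
(E_S−E_R)/(RT) = (65.1−44.3)×10³/(8.314×620) = 20800/5155 = 4.035.
k_R/k_S = (3.83×10^10/1.18×10^11)·exp(4.035) = 0.3246 × 56.55 = 18.4.
Since E_R < E_S, lowering the temperature improves selectivity toward R.

18.4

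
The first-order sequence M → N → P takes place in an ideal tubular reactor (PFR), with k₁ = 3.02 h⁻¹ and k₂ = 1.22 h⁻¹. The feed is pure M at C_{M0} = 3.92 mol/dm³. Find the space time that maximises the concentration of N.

0.504 h

Setting dC_N/dτ = 0 gives τ_opt = ln(k₂/k₁)/(k₂−k₁).
= ln(1.22/3.02)/(1.22−3.02) = ln(0.4040)/-1.800 = -0.9064/-1.800 = 0.504 h.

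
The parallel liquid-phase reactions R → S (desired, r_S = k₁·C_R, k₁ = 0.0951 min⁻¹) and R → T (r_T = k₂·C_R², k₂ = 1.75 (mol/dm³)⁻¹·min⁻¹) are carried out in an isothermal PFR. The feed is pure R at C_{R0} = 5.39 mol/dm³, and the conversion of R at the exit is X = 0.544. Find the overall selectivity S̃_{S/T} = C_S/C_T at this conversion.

C_R = C_{R0}(1−X) = 2.458 mol/dm³.
Along a PFR/batch, dC_S/dC_R = −r_S/(r_S+r_T) = −k₁/(k₁+k₂·C_R).
Integrating from C_{R0} to C_R: C_S = (0.0951/1.75)·ln[(0.0951+1.75·5.39)/(0.0951+1.75·2.46)] = 0.05434·ln(9.528/4.396) = 0.04203 mol/dm³.
C_T = (C_{R0}−C_R)−C_S = 2.890 mol/dm³; S̃_{S/T} = 0.04203/2.890 = 0.0145.

0.0145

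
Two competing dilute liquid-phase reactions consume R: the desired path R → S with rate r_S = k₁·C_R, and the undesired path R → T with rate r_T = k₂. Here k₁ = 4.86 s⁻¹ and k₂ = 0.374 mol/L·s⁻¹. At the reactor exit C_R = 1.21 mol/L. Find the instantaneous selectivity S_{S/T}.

15.7

S_{S/T} = r_S/r_T = (k₁·C_R)/(k₂) = (k₁/k₂)·C_R.
= (4.86×1.210) / (0.374) = 5.881/0.3740 = 15.7.
Since the desired path is higher order in R, keeping C_R high (PFR or concentrated feed) favours S.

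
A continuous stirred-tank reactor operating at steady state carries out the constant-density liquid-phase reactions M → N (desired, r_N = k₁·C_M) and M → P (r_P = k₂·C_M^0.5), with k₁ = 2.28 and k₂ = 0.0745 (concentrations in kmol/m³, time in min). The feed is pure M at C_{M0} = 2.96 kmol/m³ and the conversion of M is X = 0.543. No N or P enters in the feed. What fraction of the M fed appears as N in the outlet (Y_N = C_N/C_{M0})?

0.528

Exit C_M = C_{M0}(1−X) = 2.96×0.457 = 1.353 kmol/m³.
Rates in a CSTR are evaluated at the outlet concentration: r_N = 2.28×1.353 = 3.084, r_P = 0.0745×1.353^0.5 = 0.08665.
Fraction of consumed M going to N: r_N/(r_N+r_P) = 0.9727.
C_N = 0.9727·C_{M0}·X = 0.9727×2.96×0.543 = 1.56 kmol/m³; Y_N = C_N/C_{M0} = 0.528.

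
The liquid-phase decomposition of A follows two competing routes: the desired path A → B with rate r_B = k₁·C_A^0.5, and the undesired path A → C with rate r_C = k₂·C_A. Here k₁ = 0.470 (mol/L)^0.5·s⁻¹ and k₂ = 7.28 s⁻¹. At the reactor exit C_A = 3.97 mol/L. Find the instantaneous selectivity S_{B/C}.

S_{B/C} = r_B/r_C = (k₁·C_A^0.5)/(k₂·C_A) = (k₁/k₂)·C_A^-0.5.
= (0.470×3.970^0.5) / (7.28×3.970) = 0.9365/28.90 = 0.0324.

0.0324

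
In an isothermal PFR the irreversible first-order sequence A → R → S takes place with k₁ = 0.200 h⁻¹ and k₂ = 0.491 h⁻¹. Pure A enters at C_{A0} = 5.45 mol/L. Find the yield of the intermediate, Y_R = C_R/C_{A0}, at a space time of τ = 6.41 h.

Solving the coupled first-order balances gives C_R(τ) = [k₁/(k₂−k₁)]·C_{A0}·(e^(−k₁τ) − e^(−k₂τ)).
e^(−k₁τ) = e^(−0.200×6.41) = e^(−1.282) = 0.2775; e^(−k₂τ) = e^(−3.147) = 0.04297.
C_R = 0.200×5.45/(0.491−0.200) × (0.2775−0.04297) = 3.746×0.2345 = 0.8784 mol/L.
Y_R = C_R/C_{A0} = 0.8784/5.45 = 0.161.

0.161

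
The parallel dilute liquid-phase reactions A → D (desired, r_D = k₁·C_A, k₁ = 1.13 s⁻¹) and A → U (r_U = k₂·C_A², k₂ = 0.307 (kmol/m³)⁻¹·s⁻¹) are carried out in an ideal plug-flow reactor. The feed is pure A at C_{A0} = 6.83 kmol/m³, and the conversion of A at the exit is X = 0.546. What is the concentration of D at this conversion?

C_A = C_{A0}(1−X) = 3.101 kmol/m³.
Along a PFR/batch, dC_D/dC_A = −r_D/(r_D+r_U) = −k₁/(k₁+k₂·C_A).
Integrating from C_{A0} to C_A: C_D = (1.13/0.307)·ln[(1.13+0.307·6.83)/(1.13+0.307·3.10)] = 3.681·ln(3.227/2.082) = 1.613 kmol/m³.

1.61 kmol/m³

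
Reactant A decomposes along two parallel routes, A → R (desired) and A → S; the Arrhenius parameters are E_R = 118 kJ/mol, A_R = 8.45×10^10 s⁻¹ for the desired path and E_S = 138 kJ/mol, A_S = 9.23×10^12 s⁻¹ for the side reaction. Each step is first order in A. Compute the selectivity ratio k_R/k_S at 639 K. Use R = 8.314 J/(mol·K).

Since both paths have the same order in A, the concentration cancels and S_{R/S} = k_R/k_S = (A_R/A_S)·exp[(E_S−E_R)/(RT)].
(E_S−E_R)/(RT) = (138−118)×10³/(8.314×639) = 20000/5313 = 3.765.
k_R/k_S = (8.45×10^10/9.23×10^12)·exp(3.765) = 0.009155 × 43.15 = 0.395.

0.395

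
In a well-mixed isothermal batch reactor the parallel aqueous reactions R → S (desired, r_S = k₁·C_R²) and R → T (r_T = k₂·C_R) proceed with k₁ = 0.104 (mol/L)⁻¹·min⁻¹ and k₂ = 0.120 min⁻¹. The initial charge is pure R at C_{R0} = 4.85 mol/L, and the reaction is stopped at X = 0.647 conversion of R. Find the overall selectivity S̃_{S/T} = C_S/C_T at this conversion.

C_R = C_{R0}(1−X) = 1.712 mol/L.
Along a PFR/batch, dC_T/dC_R = −r_T/(r_S+r_T) = −k₂/(k₂+k₁·C_R).
Integrating from C_{R0} to C_R: C_T = (0.120/0.104)·ln[(0.120+0.104·4.85)/(0.120+0.104·1.71)] = 1.154·ln(0.6244/0.2981) = 0.8533 mol/L.
Then C_S = (C_{R0}−C_R) − C_T = 3.138 − 0.8533 = 2.285 mol/L.
S̃_{S/T} = C_S/C_T = 2.285/0.8533 = 2.68.

2.68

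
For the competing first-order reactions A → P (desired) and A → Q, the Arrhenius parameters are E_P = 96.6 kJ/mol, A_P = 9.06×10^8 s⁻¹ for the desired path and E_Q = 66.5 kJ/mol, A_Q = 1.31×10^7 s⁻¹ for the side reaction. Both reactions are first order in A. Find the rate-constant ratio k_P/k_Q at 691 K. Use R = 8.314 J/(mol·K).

0.367

With equal orders, S_{P/Q} = k_P/k_Q = (A_P/A_Q)·exp[(E_Q−E_P)/(RT)].
(E_Q−E_P)/(RT) = (66.5−96.6)×10³/(8.314×691) = -30100/5745 = -5.239.
k_P/k_Q = (9.06×10^8/1.31×10^7)·exp(-5.239) = 69.16 × 0.005304 = 0.367.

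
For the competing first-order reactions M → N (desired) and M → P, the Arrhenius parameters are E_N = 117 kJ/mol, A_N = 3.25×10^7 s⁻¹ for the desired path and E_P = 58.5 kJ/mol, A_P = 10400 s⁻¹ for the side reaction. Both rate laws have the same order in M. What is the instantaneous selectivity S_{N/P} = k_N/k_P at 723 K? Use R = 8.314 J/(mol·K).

0.185

k_N/k_P = (A_N/A_P)·exp[−(E_N−E_P)/(RT)] = (A_N/A_P)·exp[(E_P−E_N)/(RT)].
(E_P−E_N)/(RT) = (58.5−117)×10³/(8.314×723) = -58500/6011 = -9.732.
k_N/k_P = (3.25×10^7/10400)·exp(-9.732) = 3125 × 5.935×10^-5 = 0.185.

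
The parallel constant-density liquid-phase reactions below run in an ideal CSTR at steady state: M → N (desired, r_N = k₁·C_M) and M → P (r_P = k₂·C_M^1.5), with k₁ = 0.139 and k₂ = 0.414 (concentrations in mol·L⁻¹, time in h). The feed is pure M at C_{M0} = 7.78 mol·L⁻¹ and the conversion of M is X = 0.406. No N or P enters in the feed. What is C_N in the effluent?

Exit C_M = C_{M0}(1−X) = 7.78×0.594 = 4.621 mol·L⁻¹.
A CSTR operates uniformly at the exit composition, giving r_N = 0.6424 and r_P = 4.113 (each k·C_M^n at C_M = 4.621).
Fraction of consumed M going to N: r_N/(r_N+r_P) = 0.1351.
C_N = 0.1351·C_{M0}·X = 0.1351×7.78×0.406 = 0.427 mol·L⁻¹.

0.427 mol·L⁻¹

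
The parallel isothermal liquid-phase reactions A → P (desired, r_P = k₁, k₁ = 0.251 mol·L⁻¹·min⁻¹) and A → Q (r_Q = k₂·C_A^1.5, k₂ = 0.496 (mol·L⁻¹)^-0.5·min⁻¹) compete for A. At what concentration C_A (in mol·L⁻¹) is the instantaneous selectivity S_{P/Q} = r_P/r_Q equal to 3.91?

S_{P/Q} = (k₁/k₂)·C_A^-1.5 ⇒ C_A = (S·k₂/k₁)^(1/(-1.5)).
= (3.91×0.496/0.251)^(-0.6667) = (7.727)^(-0.6667) = 0.256 mol·L⁻¹.

0.256 mol·L⁻¹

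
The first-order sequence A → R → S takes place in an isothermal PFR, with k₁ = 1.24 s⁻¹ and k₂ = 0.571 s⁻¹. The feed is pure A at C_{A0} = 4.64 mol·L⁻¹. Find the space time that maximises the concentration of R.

Setting dC_R/dτ = 0 gives τ_opt = ln(k₂/k₁)/(k₂−k₁).
= ln(0.571/1.24)/(0.571−1.24) = ln(0.4605)/-0.6690 = -0.7755/-0.6690 = 1.16 s.

1.16 s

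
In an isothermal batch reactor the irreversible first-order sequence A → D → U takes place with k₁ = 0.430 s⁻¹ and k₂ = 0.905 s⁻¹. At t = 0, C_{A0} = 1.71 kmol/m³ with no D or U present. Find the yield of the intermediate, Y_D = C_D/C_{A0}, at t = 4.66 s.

0.109

For first-order series with pure A initially, C_D(t) = k₁C_{A0}/(k₂−k₁)·(e^(−k₁t) − e^(−k₂t)).
e^(−k₁t) = e^(−0.430×4.66) = e^(−2.004) = 0.1348; e^(−k₂t) = e^(−4.217) = 0.01474.
C_D = 0.430×1.71/(0.905−0.430) × (0.1348−0.01474) = 1.548×0.1201 = 0.1859 kmol/m³.
Y_D = C_D/C_{A0} = 0.1859/1.71 = 0.109.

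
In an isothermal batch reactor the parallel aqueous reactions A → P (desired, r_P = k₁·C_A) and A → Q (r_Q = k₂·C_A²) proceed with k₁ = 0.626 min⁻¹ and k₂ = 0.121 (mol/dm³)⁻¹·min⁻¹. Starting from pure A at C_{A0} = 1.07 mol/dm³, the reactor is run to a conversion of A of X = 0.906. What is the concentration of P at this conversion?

0.873 mol/dm³

C_A = C_{A0}(1−X) = 0.1006 mol/dm³.
Along a PFR/batch, dC_P/dC_A = −r_P/(r_P+r_Q) = −k₁/(k₁+k₂·C_A).
Integrating from C_{A0} to C_A: C_P = (0.626/0.121)·ln[(0.626+0.121·1.07)/(0.626+0.121·0.101)] = 5.174·ln(0.7555/0.6382) = 0.8730 mol/dm³.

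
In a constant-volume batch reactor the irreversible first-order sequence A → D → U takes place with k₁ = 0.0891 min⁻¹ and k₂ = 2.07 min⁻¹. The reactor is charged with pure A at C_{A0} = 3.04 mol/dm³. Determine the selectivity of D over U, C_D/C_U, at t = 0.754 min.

1.01

For first-order series with pure A initially, C_D(t) = k₁C_{A0}/(k₂−k₁)·(e^(−k₁t) − e^(−k₂t)).
e^(−k₁t) = e^(−0.0891×0.754) = e^(−0.06718) = 0.9350; e^(−k₂t) = e^(−1.561) = 0.2100.
C_D = 0.0891×3.04/(2.07−0.0891) × (0.9350−0.2100) = 0.1367×0.7251 = 0.09914 mol/dm³.
C_A = C_{A0}e^(−k₁t) = 2.842 mol/dm³, so C_U = C_{A0}−C_A−C_D = 0.09838 mol/dm³; C_D/C_U = 1.01.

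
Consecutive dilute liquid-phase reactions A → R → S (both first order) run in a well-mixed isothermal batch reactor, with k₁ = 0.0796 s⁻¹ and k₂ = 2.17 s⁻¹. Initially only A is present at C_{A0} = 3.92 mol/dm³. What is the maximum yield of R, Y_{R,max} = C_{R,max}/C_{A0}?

0.0323

Evaluating C_R at t_opt = ln(k₂/k₁)/(k₂−k₁) gives C_{R,max}/C_{A0} = (k₁/k₂)^[k₂/(k₂−k₁)].
= (0.0796/2.17)^(2.17/(2.17−0.0796)) = (0.03668)^(1.038) = 0.03234.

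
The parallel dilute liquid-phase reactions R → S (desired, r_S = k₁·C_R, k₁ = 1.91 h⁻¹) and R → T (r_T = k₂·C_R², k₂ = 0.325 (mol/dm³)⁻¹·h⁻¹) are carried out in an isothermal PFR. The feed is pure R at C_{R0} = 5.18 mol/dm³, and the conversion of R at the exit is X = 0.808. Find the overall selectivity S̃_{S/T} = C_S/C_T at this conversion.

C_R = C_{R0}(1−X) = 0.9946 mol/dm³.
Along a PFR/batch, dC_S/dC_R = −r_S/(r_S+r_T) = −k₁/(k₁+k₂·C_R).
Integrating from C_{R0} to C_R: C_S = (1.91/0.325)·ln[(1.91+0.325·5.18)/(1.91+0.325·0.995)] = 5.877·ln(3.593/2.233) = 2.796 mol/dm³.
C_T = (C_{R0}−C_R)−C_S = 1.390 mol/dm³; S̃_{S/T} = 2.796/1.390 = 2.01.

2.01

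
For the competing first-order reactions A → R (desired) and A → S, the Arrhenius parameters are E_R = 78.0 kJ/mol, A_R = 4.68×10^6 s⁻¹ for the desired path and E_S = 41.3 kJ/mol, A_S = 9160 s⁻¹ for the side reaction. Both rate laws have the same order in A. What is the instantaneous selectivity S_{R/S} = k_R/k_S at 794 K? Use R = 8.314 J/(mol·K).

1.97

k_R/k_S = (A_R/A_S)·exp[−(E_R−E_S)/(RT)] = (A_R/A_S)·exp[(E_S−E_R)/(RT)].
(E_S−E_R)/(RT) = (41.3−78.0)×10³/(8.314×794) = -36700/6601 = -5.559.
k_R/k_S = (4.68×10^6/9160)·exp(-5.559) = 510.9 × 0.003851 = 1.97.
Since E_R > E_S, raising the temperature improves selectivity toward R.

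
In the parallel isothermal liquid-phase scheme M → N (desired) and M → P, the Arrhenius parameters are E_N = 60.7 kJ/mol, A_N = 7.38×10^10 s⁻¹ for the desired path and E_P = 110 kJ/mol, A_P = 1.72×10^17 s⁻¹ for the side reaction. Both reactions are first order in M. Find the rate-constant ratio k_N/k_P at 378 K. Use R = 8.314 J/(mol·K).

2.79

Since both paths have the same order in M, the concentration cancels and S_{N/P} = k_N/k_P = (A_N/A_P)·exp[(E_P−E_N)/(RT)].
(E_P−E_N)/(RT) = (110−60.7)×10³/(8.314×378) = 49300/3143 = 15.69.
k_N/k_P = (7.38×10^10/1.72×10^17)·exp(15.69) = 4.291×10^-7 × 6.499×10^6 = 2.79.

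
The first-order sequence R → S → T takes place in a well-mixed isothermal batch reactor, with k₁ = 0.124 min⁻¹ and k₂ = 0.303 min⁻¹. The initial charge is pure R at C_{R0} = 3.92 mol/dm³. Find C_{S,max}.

At the optimum, C_{S,max}/C_{R0} = (k₁/k₂)^[k₂/(k₂−k₁)].
= (0.124/0.303)^(0.303/(0.303−0.124)) = (0.4092)^(1.693) = 0.2204.
C_{S,max} = 0.2204×3.92 = 0.864 mol/dm³.

0.864 mol/dm³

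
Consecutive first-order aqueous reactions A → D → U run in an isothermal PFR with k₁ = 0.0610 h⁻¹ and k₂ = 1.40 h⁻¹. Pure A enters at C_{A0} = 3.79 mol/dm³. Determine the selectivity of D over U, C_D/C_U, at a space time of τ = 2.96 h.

Solving the coupled first-order balances gives C_D(τ) = [k₁/(k₂−k₁)]·C_{A0}·(e^(−k₁τ) − e^(−k₂τ)).
e^(−k₁τ) = e^(−0.0610×2.96) = e^(−0.1806) = 0.8348; e^(−k₂τ) = e^(−4.144) = 0.01586.
C_D = 0.0610×3.79/(1.40−0.0610) × (0.8348−0.01586) = 0.1727×0.8189 = 0.1414 mol/dm³.
C_A = C_{A0}e^(−k₁τ) = 3.164 mol/dm³, so C_U = C_{A0}−C_A−C_D = 0.4847 mol/dm³; C_D/C_U = 0.292.

0.292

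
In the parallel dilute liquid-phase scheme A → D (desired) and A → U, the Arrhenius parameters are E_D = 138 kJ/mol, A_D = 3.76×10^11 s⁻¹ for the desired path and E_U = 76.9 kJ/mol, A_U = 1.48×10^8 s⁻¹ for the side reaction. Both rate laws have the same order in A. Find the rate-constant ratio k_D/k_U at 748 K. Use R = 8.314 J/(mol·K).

0.137

With equal orders, S_{D/U} = k_D/k_U = (A_D/A_U)·exp[(E_U−E_D)/(RT)].
(E_U−E_D)/(RT) = (76.9−138)×10³/(8.314×748) = -61100/6219 = -9.825.
k_D/k_U = (3.76×10^11/1.48×10^8)·exp(-9.825) = 2541 × 5.409×10^-5 = 0.137.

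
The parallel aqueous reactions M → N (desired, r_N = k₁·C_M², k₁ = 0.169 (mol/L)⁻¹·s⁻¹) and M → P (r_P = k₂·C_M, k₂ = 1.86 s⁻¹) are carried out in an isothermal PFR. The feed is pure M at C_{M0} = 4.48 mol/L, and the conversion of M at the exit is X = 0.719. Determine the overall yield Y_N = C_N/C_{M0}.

C_M = C_{M0}(1−X) = 1.259 mol/L.
Along a PFR/batch, dC_P/dC_M = −r_P/(r_N+r_P) = −k₂/(k₂+k₁·C_M).
Integrating from C_{M0} to C_M: C_P = (1.86/0.169)·ln[(1.86+0.169·4.48)/(1.86+0.169·1.26)] = 11.01·ln(2.617/2.073) = 2.567 mol/L.
Then C_N = (C_{M0}−C_M) − C_P = 3.221 − 2.567 = 0.6546 mol/L.
Y_N = C_N/C_{M0} = 0.6546/4.48 = 0.146.

0.146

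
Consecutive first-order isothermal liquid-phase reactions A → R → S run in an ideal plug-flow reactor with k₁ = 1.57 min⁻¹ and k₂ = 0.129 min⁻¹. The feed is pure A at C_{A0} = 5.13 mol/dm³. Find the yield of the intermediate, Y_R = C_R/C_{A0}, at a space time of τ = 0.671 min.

Solving the coupled first-order balances gives C_R(τ) = [k₁/(k₂−k₁)]·C_{A0}·(e^(−k₁τ) − e^(−k₂τ)).
e^(−k₁τ) = e^(−1.57×0.671) = e^(−1.053) = 0.3487; e^(−k₂τ) = e^(−0.08656) = 0.9171.
C_R = 1.57×5.13/(0.129−1.57) × (0.3487−0.9171) = (-5.589)×(-0.5684) = 3.177 mol/dm³.
Y_R = C_R/C_{A0} = 3.177/5.13 = 0.619.

0.619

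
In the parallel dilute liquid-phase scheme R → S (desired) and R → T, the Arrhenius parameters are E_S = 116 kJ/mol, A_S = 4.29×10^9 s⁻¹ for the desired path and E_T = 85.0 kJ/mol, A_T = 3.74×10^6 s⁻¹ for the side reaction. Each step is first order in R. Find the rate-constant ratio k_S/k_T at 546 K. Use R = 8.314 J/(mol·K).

1.24

k_S/k_T = (A_S/A_T)·exp[−(E_S−E_T)/(RT)] = (A_S/A_T)·exp[(E_T−E_S)/(RT)].
(E_T−E_S)/(RT) = (85.0−116)×10³/(8.314×546) = -31000/4539 = -6.829.
k_S/k_T = (4.29×10^9/3.74×10^6)·exp(-6.829) = 1147 × 0.001082 = 1.24.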